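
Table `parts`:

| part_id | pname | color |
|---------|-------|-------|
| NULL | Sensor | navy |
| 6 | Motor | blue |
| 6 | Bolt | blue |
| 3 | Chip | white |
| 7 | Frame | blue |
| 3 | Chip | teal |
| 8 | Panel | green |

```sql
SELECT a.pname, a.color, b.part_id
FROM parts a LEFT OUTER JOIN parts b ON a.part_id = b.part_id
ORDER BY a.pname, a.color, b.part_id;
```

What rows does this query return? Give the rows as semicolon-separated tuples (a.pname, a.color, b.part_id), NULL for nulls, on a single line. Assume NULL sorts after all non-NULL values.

LEFT JOIN keeps every row from `parts a`; unmatched rows get NULL for `parts b`'s columns.
Matching on a.part_id = b.part_id. A NULL in a compared column never satisfies the condition.
- a[0] part_id=NULL → no match; kept with NULLs on the b side.
- a[1] part_id=6 → 2 match(es) in b → 2 row(s).
- a[2] part_id=6 → 2 match(es) in b → 2 row(s).
- a[3] part_id=3 → 2 match(es) in b → 2 row(s).
- a[4] part_id=7 → 1 match(es) in b → 1 row(s).
- a[5] part_id=3 → 2 match(es) in b → 2 row(s).
- a[6] part_id=8 → 1 match(es) in b → 1 row(s).

(Bolt, blue, 6); (Bolt, blue, 6); (Chip, teal, 3); (Chip, teal, 3); (Chip, white, 3); (Chip, white, 3); (Frame, blue, 7); (Motor, blue, 6); (Motor, blue, 6); (Panel, green, 8); (Sensor, navy, NULL)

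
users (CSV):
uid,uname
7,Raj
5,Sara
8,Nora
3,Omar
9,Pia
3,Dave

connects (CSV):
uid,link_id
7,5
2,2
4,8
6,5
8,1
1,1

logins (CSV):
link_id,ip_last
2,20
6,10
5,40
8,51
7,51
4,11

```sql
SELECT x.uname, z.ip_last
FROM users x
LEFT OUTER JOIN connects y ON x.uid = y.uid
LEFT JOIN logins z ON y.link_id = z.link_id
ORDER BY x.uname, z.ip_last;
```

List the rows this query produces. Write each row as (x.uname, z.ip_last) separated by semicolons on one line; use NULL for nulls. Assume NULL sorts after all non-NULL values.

Step 1 — x LEFT JOIN y on uid → 6 row(s).
Then LEFT JOIN `logins z` on link_id: each of those 6 rows is kept; rows whose y.link_id has no match in z get NULL for z's columns.

(Dave, NULL); (Nora, NULL); (Omar, NULL); (Pia, NULL); (Raj, 40); (Sara, NULL)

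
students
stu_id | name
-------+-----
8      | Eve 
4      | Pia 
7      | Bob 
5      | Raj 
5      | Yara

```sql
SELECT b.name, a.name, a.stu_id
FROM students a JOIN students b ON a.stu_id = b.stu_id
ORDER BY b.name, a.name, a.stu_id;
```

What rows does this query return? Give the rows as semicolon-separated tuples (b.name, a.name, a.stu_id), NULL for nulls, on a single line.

INNER JOIN keeps only pairs where the ON condition holds.
Matching on a.stu_id = b.stu_id.
- a row (stu_id=8): matches 1 b row(s) → 1 output row(s).
- a row (stu_id=4): matches 1 b row(s) → 1 output row(s).
- a row (stu_id=7): matches 1 b row(s) → 1 output row(s).
- a row (stu_id=5): matches 2 b row(s) → 2 output row(s).
- a row (stu_id=5): matches 2 b row(s) → 2 output row(s).
After projecting and ordering:
b.name | a.name | a.stu_id
Bob | Bob | 7
Eve | Eve | 8
Pia | Pia | 4
Raj | Raj | 5
Raj | Yara | 5
Yara | Raj | 5
Yara | Yara | 5

(Bob, Bob, 7); (Eve, Eve, 8); (Pia, Pia, 4); (Raj, Raj, 5); (Raj, Yara, 5); (Yara, Raj, 5); (Yara, Yara, 5)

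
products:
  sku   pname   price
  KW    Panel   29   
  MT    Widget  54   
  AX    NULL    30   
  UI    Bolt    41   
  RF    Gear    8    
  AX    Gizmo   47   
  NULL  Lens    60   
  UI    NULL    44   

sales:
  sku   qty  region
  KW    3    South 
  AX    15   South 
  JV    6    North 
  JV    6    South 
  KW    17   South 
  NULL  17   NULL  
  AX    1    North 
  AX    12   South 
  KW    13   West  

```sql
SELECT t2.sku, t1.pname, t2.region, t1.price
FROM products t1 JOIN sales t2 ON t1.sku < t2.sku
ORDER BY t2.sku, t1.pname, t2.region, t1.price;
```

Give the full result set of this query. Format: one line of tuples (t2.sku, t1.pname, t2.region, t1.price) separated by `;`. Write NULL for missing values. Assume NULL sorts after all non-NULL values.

(JV, Gizmo, North, 47); (JV, Gizmo, South, 47); (JV, NULL, North, 30); (JV, NULL, South, 30); (KW, Gizmo, South, 47); (KW, Gizmo, South, 47); (KW, Gizmo, West, 47); (KW, NULL, South, 30); (KW, NULL, South, 30); (KW, NULL, West, 30)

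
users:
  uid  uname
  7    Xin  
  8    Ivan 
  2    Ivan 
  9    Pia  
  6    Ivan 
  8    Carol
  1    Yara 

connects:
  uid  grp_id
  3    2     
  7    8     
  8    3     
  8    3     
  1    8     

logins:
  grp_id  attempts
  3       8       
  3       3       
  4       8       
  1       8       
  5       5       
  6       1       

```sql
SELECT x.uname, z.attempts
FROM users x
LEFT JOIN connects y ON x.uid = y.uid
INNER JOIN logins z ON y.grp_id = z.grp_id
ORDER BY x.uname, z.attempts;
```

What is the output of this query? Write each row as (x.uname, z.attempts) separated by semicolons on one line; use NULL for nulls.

Evaluate left to right. First `users x LEFT JOIN connects y` on uid: 9 row(s).
Then INNER JOIN `logins z` on grp_id: keep only rows whose y.grp_id appears in z.

(Carol, 3); (Carol, 3); (Carol, 8); (Carol, 8); (Ivan, 3); (Ivan, 3); (Ivan, 8); (Ivan, 8)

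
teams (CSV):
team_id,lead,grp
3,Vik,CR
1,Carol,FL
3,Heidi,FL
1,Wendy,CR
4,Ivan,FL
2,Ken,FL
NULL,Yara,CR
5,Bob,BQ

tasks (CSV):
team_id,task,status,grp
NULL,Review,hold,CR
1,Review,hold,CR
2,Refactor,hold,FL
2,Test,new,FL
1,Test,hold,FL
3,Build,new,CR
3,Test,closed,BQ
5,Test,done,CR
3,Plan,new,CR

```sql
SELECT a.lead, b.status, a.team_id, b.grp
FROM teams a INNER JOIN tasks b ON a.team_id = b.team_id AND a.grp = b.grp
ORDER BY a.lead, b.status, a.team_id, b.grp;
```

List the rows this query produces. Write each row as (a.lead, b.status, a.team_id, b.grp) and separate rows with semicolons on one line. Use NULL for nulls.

INNER JOIN keeps only pairs where the ON condition holds.
Matching on a.team_id = b.team_id AND a.grp = b.grp. A NULL in a compared column never satisfies the condition.
- team_id=3, grp=CR: 2 matching b row(s), so 2 row(s) emitted.
- team_id=1, grp=FL: 1 matching b row(s), so 1 row(s) emitted.
- team_id=3, grp=FL: no matching b row, dropped.
- team_id=1, grp=CR: 1 matching b row(s), so 1 row(s) emitted.
- team_id=4, grp=FL: no matching b row, dropped.
- team_id=2, grp=FL: 2 matching b row(s), so 2 row(s) emitted.
- team_id=NULL, grp=CR: no matching b row, dropped.
- team_id=5, grp=BQ: no matching b row, dropped.
After projecting and ordering:
a.lead | b.status | a.team_id | b.grp
Carol | hold | 1 | FL
Ken | hold | 2 | FL
Ken | new | 2 | FL
Vik | new | 3 | CR
Vik | new | 3 | CR
Wendy | hold | 1 | CR

(Carol, hold, 1, FL); (Ken, hold, 2, FL); (Ken, new, 2, FL); (Vik, new, 3, CR); (Vik, new, 3, CR); (Wendy, hold, 1, CR)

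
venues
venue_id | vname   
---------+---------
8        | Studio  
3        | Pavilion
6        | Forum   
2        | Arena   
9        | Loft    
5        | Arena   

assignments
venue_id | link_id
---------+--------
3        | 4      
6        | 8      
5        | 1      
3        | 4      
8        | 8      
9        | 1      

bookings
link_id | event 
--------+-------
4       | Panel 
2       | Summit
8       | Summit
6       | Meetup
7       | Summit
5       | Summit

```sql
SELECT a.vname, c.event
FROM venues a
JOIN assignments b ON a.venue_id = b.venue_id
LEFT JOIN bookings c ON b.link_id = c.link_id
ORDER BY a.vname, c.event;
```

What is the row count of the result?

Joins associate left-to-right: venues INNER JOIN assignments on venue_id gives 6 intermediate row(s).
Then LEFT JOIN `bookings c` on link_id: each of those 6 rows is kept; rows whose b.link_id has no match in c get NULL for c's columns.
Result: 6 row(s).

6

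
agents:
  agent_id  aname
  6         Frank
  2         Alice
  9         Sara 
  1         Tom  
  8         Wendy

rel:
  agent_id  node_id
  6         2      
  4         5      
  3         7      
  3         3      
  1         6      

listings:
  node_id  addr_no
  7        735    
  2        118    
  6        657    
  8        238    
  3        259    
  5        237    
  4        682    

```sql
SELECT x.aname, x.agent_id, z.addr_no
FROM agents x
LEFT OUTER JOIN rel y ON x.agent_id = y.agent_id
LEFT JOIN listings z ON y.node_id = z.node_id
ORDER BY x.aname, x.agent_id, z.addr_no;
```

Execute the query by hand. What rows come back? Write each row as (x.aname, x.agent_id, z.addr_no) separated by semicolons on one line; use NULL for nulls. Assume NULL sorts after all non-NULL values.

Evaluate left to right. First `agents x LEFT JOIN rel y` on agent_id: 5 row(s).
Then LEFT JOIN `listings z` on node_id: each of those 5 rows is kept; rows whose y.node_id has no match in z get NULL for z's columns.

(Alice, 2, NULL); (Frank, 6, 118); (Sara, 9, NULL); (Tom, 1, 657); (Wendy, 8, NULL)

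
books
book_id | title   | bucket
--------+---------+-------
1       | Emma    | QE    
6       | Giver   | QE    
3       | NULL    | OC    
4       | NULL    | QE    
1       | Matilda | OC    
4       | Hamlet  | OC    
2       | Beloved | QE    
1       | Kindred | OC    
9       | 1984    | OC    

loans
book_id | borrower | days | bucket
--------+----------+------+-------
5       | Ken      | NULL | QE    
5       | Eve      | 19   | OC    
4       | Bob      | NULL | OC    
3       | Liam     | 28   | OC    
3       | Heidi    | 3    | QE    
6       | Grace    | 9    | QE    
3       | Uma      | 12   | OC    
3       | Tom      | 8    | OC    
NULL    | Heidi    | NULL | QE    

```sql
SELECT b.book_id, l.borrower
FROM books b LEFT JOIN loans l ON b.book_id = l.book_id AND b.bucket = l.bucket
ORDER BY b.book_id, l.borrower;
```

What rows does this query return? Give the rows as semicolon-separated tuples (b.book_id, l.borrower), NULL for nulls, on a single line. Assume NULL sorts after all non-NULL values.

(1, NULL); (1, NULL); (1, NULL); (2, NULL); (3, Liam); (3, Tom); (3, Uma); (4, Bob); (4, NULL); (6, Grace); (9, NULL)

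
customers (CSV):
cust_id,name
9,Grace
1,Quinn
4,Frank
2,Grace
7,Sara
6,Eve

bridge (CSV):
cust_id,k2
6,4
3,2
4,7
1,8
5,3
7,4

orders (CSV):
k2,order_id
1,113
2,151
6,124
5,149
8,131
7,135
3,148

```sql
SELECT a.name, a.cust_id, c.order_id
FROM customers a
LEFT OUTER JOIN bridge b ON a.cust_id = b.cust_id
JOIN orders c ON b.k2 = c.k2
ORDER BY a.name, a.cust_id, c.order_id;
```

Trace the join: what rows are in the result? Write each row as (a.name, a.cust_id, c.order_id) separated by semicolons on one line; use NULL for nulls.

(Frank, 4, 135); (Quinn, 1, 131)

Joins associate left-to-right: customers LEFT JOIN bridge on cust_id gives 6 intermediate row(s).
Then INNER JOIN `orders c` on k2: keep only rows whose b.k2 appears in c.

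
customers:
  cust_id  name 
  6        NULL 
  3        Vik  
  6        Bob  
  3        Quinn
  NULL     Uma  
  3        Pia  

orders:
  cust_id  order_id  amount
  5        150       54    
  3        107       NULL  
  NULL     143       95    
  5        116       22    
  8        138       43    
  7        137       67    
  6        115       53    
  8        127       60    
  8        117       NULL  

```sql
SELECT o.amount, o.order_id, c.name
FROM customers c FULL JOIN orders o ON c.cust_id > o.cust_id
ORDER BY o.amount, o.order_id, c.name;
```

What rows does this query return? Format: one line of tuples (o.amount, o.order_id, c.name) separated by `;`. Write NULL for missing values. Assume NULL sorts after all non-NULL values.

(22, 116, Bob); (22, 116, NULL); (43, 138, NULL); (53, 115, NULL); (54, 150, Bob); (54, 150, NULL); (60, 127, NULL); (67, 137, NULL); (95, 143, NULL); (NULL, 107, Bob); (NULL, 107, NULL); (NULL, 117, NULL); (NULL, NULL, Pia); (NULL, NULL, Quinn); (NULL, NULL, Uma); (NULL, NULL, Vik)

FULL OUTER JOIN keeps every row from both sides; unmatched rows get NULL for the other side's columns.
Matching on c.cust_id > o.cust_id. A NULL in a compared column never satisfies the condition.
- c row (cust_id=6): matches 3 o row(s) → 3 output row(s).
- c row (cust_id=3): no match → kept, o columns NULL.
- c row (cust_id=6): matches 3 o row(s) → 3 output row(s).
- c row (cust_id=3): no match → kept, o columns NULL.
- c row (cust_id=NULL): no match → kept, o columns NULL.
- c row (cust_id=3): no match → kept, o columns NULL.
- plus 6 unmatched o row(s), each kept with NULL c columns.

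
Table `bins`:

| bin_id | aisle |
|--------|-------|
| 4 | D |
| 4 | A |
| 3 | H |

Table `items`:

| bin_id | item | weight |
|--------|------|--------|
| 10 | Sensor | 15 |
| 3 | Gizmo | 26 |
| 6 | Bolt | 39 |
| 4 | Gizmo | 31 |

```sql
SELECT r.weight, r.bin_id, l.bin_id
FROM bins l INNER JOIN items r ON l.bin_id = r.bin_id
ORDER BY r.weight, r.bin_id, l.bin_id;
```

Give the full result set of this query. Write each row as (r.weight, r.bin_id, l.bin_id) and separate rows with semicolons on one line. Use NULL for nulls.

(26, 3, 3); (31, 4, 4); (31, 4, 4)

INNER JOIN keeps only pairs where the ON condition holds.
Matching on l.bin_id = r.bin_id.
- l[0] bin_id=4 → 1 match(es) in r → 1 row(s).
- l[1] bin_id=4 → 1 match(es) in r → 1 row(s).
- l[2] bin_id=3 → 1 match(es) in r → 1 row(s).
After projecting and ordering:
r.weight | r.bin_id | l.bin_id
26 | 3 | 3
31 | 4 | 4
31 | 4 | 4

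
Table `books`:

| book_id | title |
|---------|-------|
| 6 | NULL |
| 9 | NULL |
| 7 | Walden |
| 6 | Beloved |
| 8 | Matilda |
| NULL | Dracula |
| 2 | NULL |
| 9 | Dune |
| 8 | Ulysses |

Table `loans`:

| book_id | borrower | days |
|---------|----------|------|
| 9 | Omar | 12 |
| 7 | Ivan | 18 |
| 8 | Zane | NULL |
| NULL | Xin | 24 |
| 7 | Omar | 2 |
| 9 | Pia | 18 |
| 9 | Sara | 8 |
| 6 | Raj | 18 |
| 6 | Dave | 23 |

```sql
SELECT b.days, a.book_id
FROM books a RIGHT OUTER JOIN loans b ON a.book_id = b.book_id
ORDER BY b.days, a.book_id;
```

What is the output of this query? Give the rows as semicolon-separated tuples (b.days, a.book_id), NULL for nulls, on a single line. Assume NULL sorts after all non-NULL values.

(2, 7); (8, 9); (8, 9); (12, 9); (12, 9); (18, 6); (18, 6); (18, 7); (18, 9); (18, 9); (23, 6); (23, 6); (24, NULL); (NULL, 8); (NULL, 8)

RIGHT JOIN keeps every row from `loans`; unmatched rows get NULL for `books`'s columns.
Matching on a.book_id = b.book_id. A NULL in a compared column never satisfies the condition.
- book_id=6: 2 matching b row(s), so 2 row(s) emitted.
- book_id=9: 3 matching b row(s), so 3 row(s) emitted.
- book_id=7: 2 matching b row(s), so 2 row(s) emitted.
- book_id=6: 2 matching b row(s), so 2 row(s) emitted.
- book_id=8: 1 matching b row(s), so 1 row(s) emitted.
- book_id=NULL: no matching b row.
- book_id=2: no matching b row.
- book_id=9: 3 matching b row(s), so 3 row(s) emitted.
- book_id=8: 1 matching b row(s), so 1 row(s) emitted.
- plus 1 unmatched b row(s), each kept with NULL a columns.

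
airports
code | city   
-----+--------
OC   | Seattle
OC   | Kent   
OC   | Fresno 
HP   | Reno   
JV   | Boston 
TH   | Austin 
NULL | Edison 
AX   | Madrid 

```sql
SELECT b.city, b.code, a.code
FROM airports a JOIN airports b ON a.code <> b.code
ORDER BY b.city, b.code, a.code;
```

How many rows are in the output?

36

INNER JOIN keeps only pairs where the ON condition holds.
Matching on a.code <> b.code. A NULL in a compared column never satisfies the condition.
- code=OC: 4 matching b row(s), so 4 row(s) emitted.
- code=OC: 4 matching b row(s), so 4 row(s) emitted.
- code=OC: 4 matching b row(s), so 4 row(s) emitted.
- code=HP: 6 matching b row(s), so 6 row(s) emitted.
- code=JV: 6 matching b row(s), so 6 row(s) emitted.
- code=TH: 6 matching b row(s), so 6 row(s) emitted.
- code=NULL: no matching b row, dropped.
- code=AX: 6 matching b row(s), so 6 row(s) emitted.
Total: 36 rows.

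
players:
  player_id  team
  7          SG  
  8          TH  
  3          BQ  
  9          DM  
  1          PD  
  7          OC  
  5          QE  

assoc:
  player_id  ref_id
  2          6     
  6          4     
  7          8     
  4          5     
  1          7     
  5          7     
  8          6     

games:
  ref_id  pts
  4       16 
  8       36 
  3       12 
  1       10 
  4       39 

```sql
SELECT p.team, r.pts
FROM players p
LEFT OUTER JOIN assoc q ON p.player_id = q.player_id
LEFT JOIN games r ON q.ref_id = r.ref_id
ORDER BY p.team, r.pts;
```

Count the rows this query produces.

Joins associate left-to-right: players LEFT JOIN assoc on player_id gives 7 intermediate row(s).
Then LEFT JOIN `games r` on ref_id: each of those 7 rows is kept; rows whose q.ref_id has no match in r get NULL for r's columns.
Result: 7 row(s).

7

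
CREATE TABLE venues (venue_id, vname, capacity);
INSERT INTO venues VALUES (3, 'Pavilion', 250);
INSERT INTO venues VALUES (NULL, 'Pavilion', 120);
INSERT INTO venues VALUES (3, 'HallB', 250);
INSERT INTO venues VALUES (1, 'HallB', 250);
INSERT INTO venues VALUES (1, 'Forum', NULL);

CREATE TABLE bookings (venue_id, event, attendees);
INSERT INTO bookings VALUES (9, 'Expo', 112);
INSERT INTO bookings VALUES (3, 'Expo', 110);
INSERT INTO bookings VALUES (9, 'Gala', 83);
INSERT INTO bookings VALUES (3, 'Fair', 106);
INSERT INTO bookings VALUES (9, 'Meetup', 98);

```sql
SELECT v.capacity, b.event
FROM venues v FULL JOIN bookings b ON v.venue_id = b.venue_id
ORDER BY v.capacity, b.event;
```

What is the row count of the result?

FULL OUTER JOIN keeps every row from both sides; unmatched rows get NULL for the other side's columns.
Matching on v.venue_id = b.venue_id. A NULL in a compared column never satisfies the condition.
- venue_id=3: 2 matching b row(s), so 2 row(s) emitted.
- venue_id=NULL: no b row matches, row kept with b columns NULL.
- venue_id=3: 2 matching b row(s), so 2 row(s) emitted.
- venue_id=1: no b row matches, row kept with b columns NULL.
- venue_id=1: no b row matches, row kept with b columns NULL.
- plus 3 unmatched b row(s), each kept with NULL v columns.
Total: 4 matched + 6 padded = 10 rows.

10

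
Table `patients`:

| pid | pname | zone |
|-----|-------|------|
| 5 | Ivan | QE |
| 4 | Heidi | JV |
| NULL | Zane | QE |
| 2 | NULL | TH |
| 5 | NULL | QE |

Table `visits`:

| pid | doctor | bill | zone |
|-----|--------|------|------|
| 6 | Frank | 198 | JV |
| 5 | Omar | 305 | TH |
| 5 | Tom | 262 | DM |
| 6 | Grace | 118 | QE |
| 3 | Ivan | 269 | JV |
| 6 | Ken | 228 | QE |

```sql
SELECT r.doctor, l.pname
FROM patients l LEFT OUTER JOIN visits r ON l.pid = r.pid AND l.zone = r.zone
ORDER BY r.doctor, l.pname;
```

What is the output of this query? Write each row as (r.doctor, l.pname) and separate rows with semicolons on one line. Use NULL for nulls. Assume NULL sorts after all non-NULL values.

(NULL, Heidi); (NULL, Ivan); (NULL, Zane); (NULL, NULL); (NULL, NULL)

LEFT JOIN keeps every row from `patients`; unmatched rows get NULL for `visits`'s columns.
Matching on l.pid = r.pid AND l.zone = r.zone. A NULL in a compared column never satisfies the condition.
Matched pairs: 0; unmatched l rows kept: 5.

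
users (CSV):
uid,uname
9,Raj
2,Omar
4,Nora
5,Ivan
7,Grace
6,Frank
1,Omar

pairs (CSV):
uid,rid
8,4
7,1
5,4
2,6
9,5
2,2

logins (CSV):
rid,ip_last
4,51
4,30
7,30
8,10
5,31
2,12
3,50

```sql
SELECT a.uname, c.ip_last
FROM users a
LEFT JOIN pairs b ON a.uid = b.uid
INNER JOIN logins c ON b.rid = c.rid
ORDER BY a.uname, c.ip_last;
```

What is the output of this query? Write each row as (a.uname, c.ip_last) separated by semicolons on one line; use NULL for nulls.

(Ivan, 30); (Ivan, 51); (Omar, 12); (Raj, 31)

Step 1 — a LEFT JOIN b on uid → 8 row(s).
Then INNER JOIN `logins c` on rid: keep only rows whose b.rid appears in c.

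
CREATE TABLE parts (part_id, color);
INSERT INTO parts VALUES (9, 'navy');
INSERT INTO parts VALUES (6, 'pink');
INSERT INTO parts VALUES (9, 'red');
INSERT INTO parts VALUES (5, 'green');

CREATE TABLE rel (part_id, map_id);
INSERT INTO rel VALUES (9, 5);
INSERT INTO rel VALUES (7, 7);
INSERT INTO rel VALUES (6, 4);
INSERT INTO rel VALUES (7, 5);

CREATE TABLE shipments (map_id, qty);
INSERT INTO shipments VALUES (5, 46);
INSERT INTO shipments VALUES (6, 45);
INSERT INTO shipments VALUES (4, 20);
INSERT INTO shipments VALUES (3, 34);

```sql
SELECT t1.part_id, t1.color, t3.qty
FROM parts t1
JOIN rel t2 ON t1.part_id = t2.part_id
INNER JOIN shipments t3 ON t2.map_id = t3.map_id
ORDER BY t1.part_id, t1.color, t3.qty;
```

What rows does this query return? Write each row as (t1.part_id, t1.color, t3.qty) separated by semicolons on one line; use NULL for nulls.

(6, pink, 20); (9, navy, 46); (9, red, 46)

Joins associate left-to-right: parts INNER JOIN rel on part_id gives 3 intermediate row(s).
Then INNER JOIN `shipments t3` on map_id: keep only rows whose t2.map_id appears in t3.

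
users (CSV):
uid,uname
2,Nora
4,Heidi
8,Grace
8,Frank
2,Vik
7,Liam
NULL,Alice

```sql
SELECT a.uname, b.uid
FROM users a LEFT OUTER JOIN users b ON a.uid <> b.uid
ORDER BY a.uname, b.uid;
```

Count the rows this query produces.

LEFT JOIN keeps every row from `users a`; unmatched rows get NULL for `users b`'s columns.
Matching on a.uid <> b.uid. A NULL in a compared column never satisfies the condition.
- a[0] uid=2 → 4 match(es) in b → 4 row(s).
- a[1] uid=4 → 5 match(es) in b → 5 row(s).
- a[2] uid=8 → 4 match(es) in b → 4 row(s).
- a[3] uid=8 → 4 match(es) in b → 4 row(s).
- a[4] uid=2 → 4 match(es) in b → 4 row(s).
- a[5] uid=7 → 5 match(es) in b → 5 row(s).
- a[6] uid=NULL → no match; kept with NULLs on the b side.
Total: 26 matched + 1 padded = 27 rows.

27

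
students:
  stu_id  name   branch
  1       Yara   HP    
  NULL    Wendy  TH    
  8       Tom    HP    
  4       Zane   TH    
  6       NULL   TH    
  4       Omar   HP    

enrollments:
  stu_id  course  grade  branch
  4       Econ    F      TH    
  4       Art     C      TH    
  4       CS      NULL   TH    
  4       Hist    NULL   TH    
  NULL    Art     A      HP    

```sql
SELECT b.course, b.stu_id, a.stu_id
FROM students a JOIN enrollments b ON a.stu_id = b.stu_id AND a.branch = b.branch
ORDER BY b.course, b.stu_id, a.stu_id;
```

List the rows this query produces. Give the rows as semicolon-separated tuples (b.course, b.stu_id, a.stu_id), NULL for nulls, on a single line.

(Art, 4, 4); (CS, 4, 4); (Econ, 4, 4); (Hist, 4, 4)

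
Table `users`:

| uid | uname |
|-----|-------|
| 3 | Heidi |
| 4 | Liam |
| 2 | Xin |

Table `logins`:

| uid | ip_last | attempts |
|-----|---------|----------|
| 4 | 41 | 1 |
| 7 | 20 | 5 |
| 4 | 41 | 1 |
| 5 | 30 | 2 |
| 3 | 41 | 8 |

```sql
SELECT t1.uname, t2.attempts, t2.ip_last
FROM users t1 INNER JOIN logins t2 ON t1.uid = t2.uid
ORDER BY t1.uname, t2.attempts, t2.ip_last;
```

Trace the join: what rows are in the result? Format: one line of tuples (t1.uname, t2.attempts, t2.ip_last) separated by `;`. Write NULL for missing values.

INNER JOIN keeps only pairs where the ON condition holds.
Matching on t1.uid = t2.uid.
Matched pairs: 3.

(Heidi, 8, 41); (Liam, 1, 41); (Liam, 1, 41)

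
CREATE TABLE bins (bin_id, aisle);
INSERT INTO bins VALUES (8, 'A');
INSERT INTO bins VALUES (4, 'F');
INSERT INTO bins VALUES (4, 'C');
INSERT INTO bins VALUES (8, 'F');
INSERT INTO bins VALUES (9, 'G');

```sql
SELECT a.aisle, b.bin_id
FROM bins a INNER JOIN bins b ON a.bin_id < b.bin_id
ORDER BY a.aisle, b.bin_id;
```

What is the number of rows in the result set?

INNER JOIN keeps only pairs where the ON condition holds.
Matching on a.bin_id < b.bin_id.
- a[0] bin_id=8 → 1 match(es) in b → 1 row(s).
- a[1] bin_id=4 → 3 match(es) in b → 3 row(s).
- a[2] bin_id=4 → 3 match(es) in b → 3 row(s).
- a[3] bin_id=8 → 1 match(es) in b → 1 row(s).
- a[4] bin_id=9 → no match; dropped.
Total: 8 rows.

8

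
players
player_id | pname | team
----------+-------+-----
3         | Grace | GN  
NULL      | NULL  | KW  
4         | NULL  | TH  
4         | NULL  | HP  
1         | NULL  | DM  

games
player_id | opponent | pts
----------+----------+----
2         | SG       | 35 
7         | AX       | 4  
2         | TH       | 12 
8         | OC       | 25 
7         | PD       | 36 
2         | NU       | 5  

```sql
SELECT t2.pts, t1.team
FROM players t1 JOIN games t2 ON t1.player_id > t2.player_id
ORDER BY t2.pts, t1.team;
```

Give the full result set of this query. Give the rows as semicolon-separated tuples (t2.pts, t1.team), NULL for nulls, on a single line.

(5, GN); (5, HP); (5, TH); (12, GN); (12, HP); (12, TH); (35, GN); (35, HP); (35, TH)

INNER JOIN keeps only pairs where the ON condition holds.
Matching on t1.player_id > t2.player_id. A NULL in a compared column never satisfies the condition.
Matched pairs: 9.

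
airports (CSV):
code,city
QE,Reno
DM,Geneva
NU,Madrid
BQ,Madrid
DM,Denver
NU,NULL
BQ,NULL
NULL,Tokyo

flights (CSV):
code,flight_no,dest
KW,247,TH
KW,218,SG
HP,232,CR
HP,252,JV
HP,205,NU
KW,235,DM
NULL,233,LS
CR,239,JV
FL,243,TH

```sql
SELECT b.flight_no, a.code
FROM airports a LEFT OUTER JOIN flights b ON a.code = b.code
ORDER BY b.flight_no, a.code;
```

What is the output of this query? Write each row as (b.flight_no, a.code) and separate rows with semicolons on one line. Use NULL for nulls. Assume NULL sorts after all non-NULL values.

LEFT JOIN keeps every row from `airports`; unmatched rows get NULL for `flights`'s columns.
Matching on a.code = b.code. A NULL in a compared column never satisfies the condition.
Matched pairs: 0; unmatched a rows kept: 8.

(NULL, BQ); (NULL, BQ); (NULL, DM); (NULL, DM); (NULL, NU); (NULL, NU); (NULL, QE); (NULL, NULL)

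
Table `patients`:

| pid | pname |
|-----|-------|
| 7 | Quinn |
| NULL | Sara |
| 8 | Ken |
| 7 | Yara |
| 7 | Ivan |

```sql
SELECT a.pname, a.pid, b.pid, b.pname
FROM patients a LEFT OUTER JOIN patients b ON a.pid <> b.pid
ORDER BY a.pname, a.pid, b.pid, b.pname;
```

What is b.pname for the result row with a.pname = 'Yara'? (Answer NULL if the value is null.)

LEFT JOIN keeps every row from `patients a`; unmatched rows get NULL for `patients b`'s columns.
Matching on a.pid <> b.pid. A NULL in a compared column never satisfies the condition.
Matched pairs: 6; unmatched a rows kept: 1.

Ken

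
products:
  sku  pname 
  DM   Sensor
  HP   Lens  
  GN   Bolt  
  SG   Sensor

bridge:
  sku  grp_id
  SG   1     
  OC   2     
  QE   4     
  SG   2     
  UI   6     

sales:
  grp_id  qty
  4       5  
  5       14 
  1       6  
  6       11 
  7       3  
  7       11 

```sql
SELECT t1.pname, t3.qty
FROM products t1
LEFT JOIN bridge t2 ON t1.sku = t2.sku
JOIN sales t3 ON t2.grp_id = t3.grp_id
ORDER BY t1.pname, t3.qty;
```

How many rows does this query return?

Joins associate left-to-right: products LEFT JOIN bridge on sku gives 5 intermediate row(s).
Then INNER JOIN `sales t3` on grp_id: keep only rows whose t2.grp_id appears in t3.
Result: 1 row(s).

1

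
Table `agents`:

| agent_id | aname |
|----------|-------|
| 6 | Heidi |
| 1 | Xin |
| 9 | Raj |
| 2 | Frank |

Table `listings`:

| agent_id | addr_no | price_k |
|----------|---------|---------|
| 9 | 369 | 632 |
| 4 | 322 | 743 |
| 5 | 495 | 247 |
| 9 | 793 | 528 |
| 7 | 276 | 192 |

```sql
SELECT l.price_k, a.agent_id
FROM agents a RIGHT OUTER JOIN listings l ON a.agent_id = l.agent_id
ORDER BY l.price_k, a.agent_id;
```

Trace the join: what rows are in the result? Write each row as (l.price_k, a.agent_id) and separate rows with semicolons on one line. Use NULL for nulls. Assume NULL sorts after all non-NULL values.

RIGHT JOIN keeps every row from `listings`; unmatched rows get NULL for `agents`'s columns.
Matching on a.agent_id = l.agent_id.
- a row (agent_id=6): no match.
- a row (agent_id=1): no match.
- a row (agent_id=9): matches 2 l row(s) → 2 output row(s).
- a row (agent_id=2): no match.
- 3 l row(s) had no a match → kept, a columns NULL.
After projecting and ordering:
l.price_k | a.agent_id
192 | NULL
247 | NULL
528 | 9
632 | 9
743 | NULL

(192, NULL); (247, NULL); (528, 9); (632, 9); (743, NULL)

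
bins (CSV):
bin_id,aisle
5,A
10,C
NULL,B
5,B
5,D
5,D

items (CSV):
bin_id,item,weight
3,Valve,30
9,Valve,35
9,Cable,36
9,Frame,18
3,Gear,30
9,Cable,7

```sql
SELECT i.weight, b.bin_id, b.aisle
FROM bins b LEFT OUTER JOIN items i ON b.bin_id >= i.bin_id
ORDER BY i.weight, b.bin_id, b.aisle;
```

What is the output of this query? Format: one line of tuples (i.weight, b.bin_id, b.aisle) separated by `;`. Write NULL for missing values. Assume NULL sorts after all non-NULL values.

(7, 10, C); (18, 10, C); (30, 5, A); (30, 5, A); (30, 5, B); (30, 5, B); (30, 5, D); (30, 5, D); (30, 5, D); (30, 5, D); (30, 10, C); (30, 10, C); (35, 10, C); (36, 10, C); (NULL, NULL, B)

LEFT JOIN keeps every row from `bins`; unmatched rows get NULL for `items`'s columns.
Matching on b.bin_id >= i.bin_id. A NULL in a compared column never satisfies the condition.
- bin_id=5: 2 matching i row(s), so 2 row(s) emitted.
- bin_id=10: 6 matching i row(s), so 6 row(s) emitted.
- bin_id=NULL: no i row matches, row kept with i columns NULL.
- bin_id=5: 2 matching i row(s), so 2 row(s) emitted.
- bin_id=5: 2 matching i row(s), so 2 row(s) emitted.
- bin_id=5: 2 matching i row(s), so 2 row(s) emitted.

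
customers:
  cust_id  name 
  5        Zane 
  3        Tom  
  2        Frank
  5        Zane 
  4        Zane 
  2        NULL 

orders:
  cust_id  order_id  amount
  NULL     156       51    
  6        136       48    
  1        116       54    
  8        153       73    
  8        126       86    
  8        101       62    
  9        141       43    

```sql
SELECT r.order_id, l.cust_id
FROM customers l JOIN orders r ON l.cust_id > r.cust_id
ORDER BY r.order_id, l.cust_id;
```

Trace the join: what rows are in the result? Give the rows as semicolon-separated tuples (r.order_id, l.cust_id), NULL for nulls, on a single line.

(116, 2); (116, 2); (116, 3); (116, 4); (116, 5); (116, 5)

INNER JOIN keeps only pairs where the ON condition holds.
Matching on l.cust_id > r.cust_id. A NULL in a compared column never satisfies the condition.
Matched pairs: 6.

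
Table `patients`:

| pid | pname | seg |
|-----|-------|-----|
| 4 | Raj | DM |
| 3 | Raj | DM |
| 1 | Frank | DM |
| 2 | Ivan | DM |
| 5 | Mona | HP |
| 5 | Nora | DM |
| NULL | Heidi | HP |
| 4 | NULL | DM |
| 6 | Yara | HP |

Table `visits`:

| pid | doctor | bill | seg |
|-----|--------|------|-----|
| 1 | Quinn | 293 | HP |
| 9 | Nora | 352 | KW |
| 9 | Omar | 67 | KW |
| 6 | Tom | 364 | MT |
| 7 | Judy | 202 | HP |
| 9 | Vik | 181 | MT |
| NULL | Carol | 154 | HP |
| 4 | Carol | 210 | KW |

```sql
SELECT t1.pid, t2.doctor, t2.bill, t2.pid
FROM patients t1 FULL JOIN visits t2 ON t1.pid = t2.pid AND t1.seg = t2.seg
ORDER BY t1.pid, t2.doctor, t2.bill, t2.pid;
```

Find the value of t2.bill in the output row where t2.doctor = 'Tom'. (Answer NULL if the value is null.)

364

FULL OUTER JOIN keeps every row from both sides; unmatched rows get NULL for the other side's columns.
Matching on t1.pid = t2.pid AND t1.seg = t2.seg. A NULL in a compared column never satisfies the condition.
- t1 (pid=4, seg=DM) has no partner → padded with NULL.
- t1 (pid=3, seg=DM) has no partner → padded with NULL.
- t1 (pid=1, seg=DM) has no partner → padded with NULL.
- t1 (pid=2, seg=DM) has no partner → padded with NULL.
- t1 (pid=5, seg=HP) has no partner → padded with NULL.
- t1 (pid=5, seg=DM) has no partner → padded with NULL.
- t1 (pid=NULL, seg=HP) has no partner → padded with NULL.
- t1 (pid=4, seg=DM) has no partner → padded with NULL.
- t1 (pid=6, seg=HP) has no partner → padded with NULL.
- plus 8 unmatched t2 row(s), each kept with NULL t1 columns.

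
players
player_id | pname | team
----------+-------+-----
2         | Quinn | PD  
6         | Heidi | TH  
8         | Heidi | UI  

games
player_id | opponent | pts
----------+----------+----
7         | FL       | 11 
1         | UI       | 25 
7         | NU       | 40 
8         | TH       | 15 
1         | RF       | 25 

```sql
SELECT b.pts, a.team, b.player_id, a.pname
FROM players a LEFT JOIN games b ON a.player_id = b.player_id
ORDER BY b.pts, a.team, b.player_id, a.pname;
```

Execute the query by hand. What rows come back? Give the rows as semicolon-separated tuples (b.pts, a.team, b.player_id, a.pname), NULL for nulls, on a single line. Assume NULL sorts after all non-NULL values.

LEFT JOIN keeps every row from `players`; unmatched rows get NULL for `games`'s columns.
Matching on a.player_id = b.player_id.
- a row (player_id=2): no match → kept, b columns NULL.
- a row (player_id=6): no match → kept, b columns NULL.
- a row (player_id=8): matches 1 b row(s) → 1 output row(s).
After projecting and ordering:
b.pts | a.team | b.player_id | a.pname
15 | UI | 8 | Heidi
NULL | PD | NULL | Quinn
NULL | TH | NULL | Heidi

(15, UI, 8, Heidi); (NULL, PD, NULL, Quinn); (NULL, TH, NULL, Heidi)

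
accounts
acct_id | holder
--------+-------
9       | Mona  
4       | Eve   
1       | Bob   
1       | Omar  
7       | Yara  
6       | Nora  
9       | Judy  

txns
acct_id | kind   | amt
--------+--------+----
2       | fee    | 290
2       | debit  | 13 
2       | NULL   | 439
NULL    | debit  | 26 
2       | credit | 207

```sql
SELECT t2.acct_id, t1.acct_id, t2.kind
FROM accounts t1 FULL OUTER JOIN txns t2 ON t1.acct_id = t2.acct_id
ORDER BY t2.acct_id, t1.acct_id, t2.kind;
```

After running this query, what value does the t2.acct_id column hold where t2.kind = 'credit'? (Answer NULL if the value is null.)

FULL OUTER JOIN keeps every row from both sides; unmatched rows get NULL for the other side's columns.
Matching on t1.acct_id = t2.acct_id. A NULL in a compared column never satisfies the condition.
Matched pairs: 0; unmatched t1 rows kept: 7; unmatched t2 rows kept: 5.

2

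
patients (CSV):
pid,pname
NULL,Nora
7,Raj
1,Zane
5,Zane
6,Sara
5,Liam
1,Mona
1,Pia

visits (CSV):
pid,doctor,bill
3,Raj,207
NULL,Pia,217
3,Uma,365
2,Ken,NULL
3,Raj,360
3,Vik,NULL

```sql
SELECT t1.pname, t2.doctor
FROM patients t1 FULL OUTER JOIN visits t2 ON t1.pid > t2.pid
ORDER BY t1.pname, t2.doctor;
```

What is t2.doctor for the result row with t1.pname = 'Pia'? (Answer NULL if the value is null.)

NULL

FULL OUTER JOIN keeps every row from both sides; unmatched rows get NULL for the other side's columns.
Matching on t1.pid > t2.pid. A NULL in a compared column never satisfies the condition.
Matched pairs: 20; unmatched t1 rows kept: 4; unmatched t2 rows kept: 1.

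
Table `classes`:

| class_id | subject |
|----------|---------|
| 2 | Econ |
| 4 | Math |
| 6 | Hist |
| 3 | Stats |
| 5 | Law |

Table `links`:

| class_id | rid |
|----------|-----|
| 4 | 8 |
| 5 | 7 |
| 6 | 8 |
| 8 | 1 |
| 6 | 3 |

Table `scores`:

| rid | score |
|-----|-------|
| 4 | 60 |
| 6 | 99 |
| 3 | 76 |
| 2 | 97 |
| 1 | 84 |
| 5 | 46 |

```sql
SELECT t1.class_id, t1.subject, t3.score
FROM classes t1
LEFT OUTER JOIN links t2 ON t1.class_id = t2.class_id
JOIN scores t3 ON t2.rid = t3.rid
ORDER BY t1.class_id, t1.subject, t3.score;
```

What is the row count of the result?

1

Step 1 — t1 LEFT JOIN t2 on class_id → 6 row(s).
Then INNER JOIN `scores t3` on rid: keep only rows whose t2.rid appears in t3.
Result: 1 row(s).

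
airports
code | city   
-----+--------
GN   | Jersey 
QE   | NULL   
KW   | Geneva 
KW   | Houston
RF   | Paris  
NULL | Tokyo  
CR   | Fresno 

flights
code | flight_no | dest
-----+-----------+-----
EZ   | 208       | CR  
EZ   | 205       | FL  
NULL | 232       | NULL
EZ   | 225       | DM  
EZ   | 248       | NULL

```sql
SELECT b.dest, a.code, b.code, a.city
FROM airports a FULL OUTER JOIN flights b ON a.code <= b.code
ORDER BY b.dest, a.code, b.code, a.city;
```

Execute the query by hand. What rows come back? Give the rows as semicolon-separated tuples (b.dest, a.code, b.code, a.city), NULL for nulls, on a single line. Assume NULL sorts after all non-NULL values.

(CR, CR, EZ, Fresno); (DM, CR, EZ, Fresno); (FL, CR, EZ, Fresno); (NULL, CR, EZ, Fresno); (NULL, GN, NULL, Jersey); (NULL, KW, NULL, Geneva); (NULL, KW, NULL, Houston); (NULL, QE, NULL, NULL); (NULL, RF, NULL, Paris); (NULL, NULL, NULL, Tokyo); (NULL, NULL, NULL, NULL)

FULL OUTER JOIN keeps every row from both sides; unmatched rows get NULL for the other side's columns.
Matching on a.code <= b.code. A NULL in a compared column never satisfies the condition.
- a (code=GN) has no partner → padded with NULL.
- a (code=QE) has no partner → padded with NULL.
- a (code=KW) has no partner → padded with NULL.
- a (code=KW) has no partner → padded with NULL.
- a (code=RF) has no partner → padded with NULL.
- a (code=NULL) has no partner → padded with NULL.
- a (code=CR) pairs with 4 row(s) of b.
- plus 1 unmatched b row(s), each kept with NULL a columns.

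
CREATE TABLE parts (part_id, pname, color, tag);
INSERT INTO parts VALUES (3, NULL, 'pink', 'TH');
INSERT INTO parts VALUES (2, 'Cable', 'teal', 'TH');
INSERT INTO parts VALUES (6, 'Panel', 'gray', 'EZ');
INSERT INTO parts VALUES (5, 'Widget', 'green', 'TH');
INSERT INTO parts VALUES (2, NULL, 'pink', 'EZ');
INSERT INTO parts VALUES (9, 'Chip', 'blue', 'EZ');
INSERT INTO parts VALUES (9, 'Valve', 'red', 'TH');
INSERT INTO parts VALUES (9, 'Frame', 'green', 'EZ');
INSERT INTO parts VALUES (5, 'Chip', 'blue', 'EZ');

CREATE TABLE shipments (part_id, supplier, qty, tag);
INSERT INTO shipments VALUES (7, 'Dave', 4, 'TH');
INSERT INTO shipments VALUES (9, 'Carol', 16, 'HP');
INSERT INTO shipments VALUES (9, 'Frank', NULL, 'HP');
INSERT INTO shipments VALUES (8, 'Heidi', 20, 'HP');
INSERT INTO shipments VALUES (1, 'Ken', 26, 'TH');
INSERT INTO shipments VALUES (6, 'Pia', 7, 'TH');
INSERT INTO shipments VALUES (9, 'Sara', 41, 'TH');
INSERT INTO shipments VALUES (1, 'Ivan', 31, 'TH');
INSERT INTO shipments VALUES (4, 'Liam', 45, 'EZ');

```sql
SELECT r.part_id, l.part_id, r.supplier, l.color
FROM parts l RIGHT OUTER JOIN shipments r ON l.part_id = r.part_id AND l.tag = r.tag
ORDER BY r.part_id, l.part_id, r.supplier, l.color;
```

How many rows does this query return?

9

RIGHT JOIN keeps every row from `shipments`; unmatched rows get NULL for `parts`'s columns.
Matching on l.part_id = r.part_id AND l.tag = r.tag.
Matched pairs: 1; unmatched r rows kept: 8.
Total: 1 matched + 8 padded = 9 rows.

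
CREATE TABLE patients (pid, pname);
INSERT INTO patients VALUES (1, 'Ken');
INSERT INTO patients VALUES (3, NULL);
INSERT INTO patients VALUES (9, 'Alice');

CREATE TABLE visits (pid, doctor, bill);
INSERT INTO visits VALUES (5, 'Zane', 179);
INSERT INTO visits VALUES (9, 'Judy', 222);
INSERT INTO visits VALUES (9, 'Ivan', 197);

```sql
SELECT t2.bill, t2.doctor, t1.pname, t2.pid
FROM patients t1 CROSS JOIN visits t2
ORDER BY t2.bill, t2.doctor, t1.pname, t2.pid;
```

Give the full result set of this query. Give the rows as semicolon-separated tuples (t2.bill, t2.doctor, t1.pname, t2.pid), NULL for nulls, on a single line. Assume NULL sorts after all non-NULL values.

CROSS JOIN pairs every row of `patients` with every row of `visits`: 3 × 3 = 9 rows.
After projecting and ordering:
t2.bill | t2.doctor | t1.pname | t2.pid
179 | Zane | Alice | 5
179 | Zane | Ken | 5
179 | Zane | NULL | 5
197 | Ivan | Alice | 9
197 | Ivan | Ken | 9
197 | Ivan | NULL | 9
222 | Judy | Alice | 9
222 | Judy | Ken | 9
222 | Judy | NULL | 9

(179, Zane, Alice, 5); (179, Zane, Ken, 5); (179, Zane, NULL, 5); (197, Ivan, Alice, 9); (197, Ivan, Ken, 9); (197, Ivan, NULL, 9); (222, Judy, Alice, 9); (222, Judy, Ken, 9); (222, Judy, NULL, 9)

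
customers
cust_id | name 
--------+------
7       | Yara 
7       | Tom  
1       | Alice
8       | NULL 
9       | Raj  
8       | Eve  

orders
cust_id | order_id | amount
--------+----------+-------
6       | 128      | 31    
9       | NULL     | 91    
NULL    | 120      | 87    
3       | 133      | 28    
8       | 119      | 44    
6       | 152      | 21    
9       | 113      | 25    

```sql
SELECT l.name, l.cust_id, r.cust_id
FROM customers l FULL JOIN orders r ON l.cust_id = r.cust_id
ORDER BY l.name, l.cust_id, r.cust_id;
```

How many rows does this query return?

FULL OUTER JOIN keeps every row from both sides; unmatched rows get NULL for the other side's columns.
Matching on l.cust_id = r.cust_id. A NULL in a compared column never satisfies the condition.
- l row (cust_id=7): no match → kept, r columns NULL.
- l row (cust_id=7): no match → kept, r columns NULL.
- l row (cust_id=1): no match → kept, r columns NULL.
- l row (cust_id=8): matches 1 r row(s) → 1 output row(s).
- l row (cust_id=9): matches 2 r row(s) → 2 output row(s).
- l row (cust_id=8): matches 1 r row(s) → 1 output row(s).
- plus 4 unmatched r row(s), each kept with NULL l columns.
Total: 4 matched + 7 padded = 11 rows.

11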